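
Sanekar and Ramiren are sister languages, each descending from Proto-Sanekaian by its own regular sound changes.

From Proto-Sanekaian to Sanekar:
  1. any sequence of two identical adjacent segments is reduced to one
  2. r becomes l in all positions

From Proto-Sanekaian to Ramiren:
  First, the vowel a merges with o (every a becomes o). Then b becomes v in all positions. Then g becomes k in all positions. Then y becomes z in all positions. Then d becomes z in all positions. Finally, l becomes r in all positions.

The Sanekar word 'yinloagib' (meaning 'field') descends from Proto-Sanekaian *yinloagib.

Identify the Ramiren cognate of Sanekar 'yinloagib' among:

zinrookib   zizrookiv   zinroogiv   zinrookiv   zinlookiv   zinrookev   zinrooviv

zinrookiv

Ramiren: start from *yinloagib.
  rule 1 (vowel merger): yinloagib → yinloogib
  rule 2 (unconditioned shift): yinloogib → yinloogiv
  rule 3 (unconditioned shift): yinloogiv → yinlookiv
  rule 4 (unconditioned shift): yinlookiv → zinlookiv
  rule 5: no change — zinlookiv
  rule 6 (unconditioned shift): zinlookiv → zinrookiv
  ⇒ Ramiren zinrookiv
The other candidates each miss or misapply at least one Ramiren change.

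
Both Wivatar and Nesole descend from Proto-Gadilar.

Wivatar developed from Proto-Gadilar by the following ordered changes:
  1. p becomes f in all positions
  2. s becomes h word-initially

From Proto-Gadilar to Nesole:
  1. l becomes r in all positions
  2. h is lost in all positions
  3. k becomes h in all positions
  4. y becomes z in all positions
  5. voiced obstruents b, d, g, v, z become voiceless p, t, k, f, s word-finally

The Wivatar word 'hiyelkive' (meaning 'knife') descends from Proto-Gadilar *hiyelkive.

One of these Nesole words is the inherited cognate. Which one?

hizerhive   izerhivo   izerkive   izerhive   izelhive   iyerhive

izerhive

Nesole: *hiyelkive
  hiyelkive → hiyerkive   [unconditioned shift]
  hiyerkive → iyerkive   [h-loss]
  iyerkive → iyerhive   [unconditioned shift]
  iyerhive → izerhive   [unconditioned shift]
  izerhive (rule 5 does not apply)
  giving Nesole izerhive.
Only 'izerhive' matches the regular Nesole development of *hiyelkive.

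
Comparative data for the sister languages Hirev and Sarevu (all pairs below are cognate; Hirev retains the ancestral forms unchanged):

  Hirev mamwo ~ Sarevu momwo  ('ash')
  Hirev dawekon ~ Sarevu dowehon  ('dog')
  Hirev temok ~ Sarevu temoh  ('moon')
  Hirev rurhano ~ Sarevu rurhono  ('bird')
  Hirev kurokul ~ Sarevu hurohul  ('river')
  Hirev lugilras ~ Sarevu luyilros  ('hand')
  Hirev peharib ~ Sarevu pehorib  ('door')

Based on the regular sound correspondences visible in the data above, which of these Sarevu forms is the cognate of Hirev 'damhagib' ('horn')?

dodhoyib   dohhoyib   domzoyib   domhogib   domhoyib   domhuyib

domhoyib

mamwo ~ momwo — Hirev a corresponds to Sarevu o after a consonant, before a nasal.
dawekon ~ dowehon, lugilras ~ luyilros — Hirev a corresponds to Sarevu o after a consonant, before a consonant other than r, m, n, p, b, f, v.
lugilras ~ luyilros — Hirev g corresponds to Sarevu y between vowels (before a front vowel).
Applying these to Hirev 'damhagib':
  damhagib → domhagib   (a→o after a consonant, before a nasal)
  domhagib → domhogib   (a→o after a consonant, before a consonant other than r, m, n, p, b, f, v)
  domhogib → domhoyib   (g→y between vowels (before a front vowel))
So the Sarevu cognate is 'domhoyib'.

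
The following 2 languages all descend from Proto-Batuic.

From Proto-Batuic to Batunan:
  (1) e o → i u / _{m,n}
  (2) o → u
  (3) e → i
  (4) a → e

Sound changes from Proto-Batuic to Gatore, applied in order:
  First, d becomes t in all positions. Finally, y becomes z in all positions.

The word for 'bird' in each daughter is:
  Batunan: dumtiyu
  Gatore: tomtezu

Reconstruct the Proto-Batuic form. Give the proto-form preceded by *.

Position 6: Batunan has y, Gatore has z. Batunan preserves y here (none of its changes turn any other segment into y), so the proto-segment is *y.
Position 5: Batunan has i, Gatore has e. Gatore preserves e here (none of its changes turn any other segment into e), so the proto-segment is *e.
Position 2: Batunan has u, Gatore has o. Gatore preserves o here (none of its changes turn any other segment into o), so the proto-segment is *o.
Verify the candidate proto-form against each daughter:
Batunan: *domteyu
  domteyu → dumteyu   [pre-nasal raising]
  dumteyu (rule 2 does not apply)
  dumteyu → dumtiyu   [vowel merger]
  dumtiyu (rule 4 does not apply)
  giving Batunan dumtiyu.
Gatore: start from *domteyu.
  rule 1 (unconditioned shift): domteyu → tomteyu
  rule 2 (unconditioned shift): tomteyu → tomtezu
  ⇒ Gatore tomtezu
*domteyu is the unique common source.

*domteyu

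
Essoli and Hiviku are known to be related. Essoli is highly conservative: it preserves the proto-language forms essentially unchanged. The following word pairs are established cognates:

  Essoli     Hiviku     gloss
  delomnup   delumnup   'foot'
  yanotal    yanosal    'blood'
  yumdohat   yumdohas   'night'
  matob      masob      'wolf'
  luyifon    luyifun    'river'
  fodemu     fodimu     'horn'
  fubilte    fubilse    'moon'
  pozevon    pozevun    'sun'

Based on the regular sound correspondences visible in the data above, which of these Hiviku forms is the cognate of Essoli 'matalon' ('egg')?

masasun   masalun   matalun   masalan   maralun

masalun

yanotal ~ yanosal — Essoli t corresponds to Hiviku s between vowels (before a back vowel).
luyifon ~ luyifun, pozevon ~ pozevun — Essoli o corresponds to Hiviku u after a consonant, before a nasal.
Applying these to Essoli 'matalon':
  matalon → masalon   (t→s between vowels (before a back vowel))
  masalon → masalun   (o→u after a consonant, before a nasal)
So the Hiviku cognate is 'masalun'.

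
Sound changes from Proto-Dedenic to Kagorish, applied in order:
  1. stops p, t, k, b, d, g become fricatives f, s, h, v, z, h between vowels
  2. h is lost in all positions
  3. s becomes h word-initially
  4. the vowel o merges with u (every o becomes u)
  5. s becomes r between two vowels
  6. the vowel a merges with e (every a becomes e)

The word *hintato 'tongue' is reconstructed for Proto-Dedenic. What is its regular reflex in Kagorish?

interu

Kagorish: start from *hintato.
  rule 1 (intervocalic lenition): hintato → hintaso
  rule 2 (h-loss): hintaso → intaso
  rule 3: no change — intaso
  rule 4 (vowel merger): intaso → intasu
  rule 5 (rhotacism): intasu → intaru
  rule 6 (vowel merger): intaru → interu
  ⇒ Kagorish interu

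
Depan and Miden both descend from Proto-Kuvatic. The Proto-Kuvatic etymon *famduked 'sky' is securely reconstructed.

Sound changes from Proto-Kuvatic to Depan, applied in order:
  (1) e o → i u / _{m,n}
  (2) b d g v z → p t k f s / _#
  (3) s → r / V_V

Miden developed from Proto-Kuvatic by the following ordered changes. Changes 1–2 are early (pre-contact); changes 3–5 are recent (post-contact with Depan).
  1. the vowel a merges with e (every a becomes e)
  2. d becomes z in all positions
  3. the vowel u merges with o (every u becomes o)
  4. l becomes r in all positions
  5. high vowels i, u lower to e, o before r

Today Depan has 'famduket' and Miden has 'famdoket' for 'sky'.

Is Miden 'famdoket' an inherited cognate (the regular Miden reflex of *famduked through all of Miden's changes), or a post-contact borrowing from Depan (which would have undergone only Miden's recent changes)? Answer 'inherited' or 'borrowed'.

If inherited, *famduked would pass through all of Miden's changes:
Miden: *famduked
  famduked → femduked   [vowel merger]
  femduked → femzukez   [unconditioned shift]
  femzukez → femzokez   [vowel merger]
  femzokez (rule 4 does not apply)
  femzokez (rule 5 does not apply)
  giving Miden femzokez.
If borrowed from Depan 'famduket' after the early changes, it would undergo only the recent ones:
  rule 3 (vowel merger): famduket → famdoket
  rule 4 (unconditioned shift): no change (famdoket)
  rule 5 (pre-rhotic lowering): no change (famdoket)
  ⇒ as a loan: famdoket
Miden 'famdoket' matches the loan outcome 'famdoket', not the inherited 'femzokez' — it skipped the early Miden changes, so it was borrowed from Depan.

borrowed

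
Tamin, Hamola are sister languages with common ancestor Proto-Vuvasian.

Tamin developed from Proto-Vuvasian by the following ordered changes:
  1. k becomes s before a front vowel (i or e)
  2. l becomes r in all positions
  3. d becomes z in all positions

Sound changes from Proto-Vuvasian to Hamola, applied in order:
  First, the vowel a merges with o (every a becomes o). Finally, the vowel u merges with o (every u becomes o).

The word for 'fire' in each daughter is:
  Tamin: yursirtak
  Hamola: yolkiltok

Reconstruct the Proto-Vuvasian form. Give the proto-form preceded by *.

*yulkiltak

Position 6: Tamin has r, Hamola has l. Hamola preserves l here (none of its changes turn any other segment into l), so the proto-segment is *l.
Position 2: Tamin has u, Hamola has o. Tamin preserves u here (none of its changes turn any other segment into u), so the proto-segment is *u.
Position 8: Tamin has a, Hamola has o. Tamin preserves a here (none of its changes turn any other segment into a), so the proto-segment is *a.
This points to *yulkiltak. Verify forward in each daughter:
Tamin: *yulkiltak > yulsiltak > yursirtak  (by palatalisation, unconditioned shift)
Hamola: start from *yulkiltak.
  rule 1 (vowel merger): yulkiltak → yulkiltok
  rule 2 (vowel merger): yulkiltok → yolkiltok
  ⇒ Hamola yolkiltok
No other proto-form is consistent with every reflex, so the reconstruction is *yulkiltak.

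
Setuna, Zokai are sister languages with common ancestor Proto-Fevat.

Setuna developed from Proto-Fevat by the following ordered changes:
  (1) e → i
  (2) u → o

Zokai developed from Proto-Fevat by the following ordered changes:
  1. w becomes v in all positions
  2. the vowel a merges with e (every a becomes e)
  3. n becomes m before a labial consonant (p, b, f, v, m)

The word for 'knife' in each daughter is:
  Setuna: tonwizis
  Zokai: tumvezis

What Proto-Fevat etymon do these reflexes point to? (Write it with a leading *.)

*tunwezis

Position 4: Setuna has w, Zokai has v. Setuna preserves w here (none of its changes turn any other segment into w), so the proto-segment is *w.
Position 5: Setuna has i, Zokai has e. Taking the neighbouring segments as reconstructed: Setuna i could go back to *e or *i; Zokai e could go back to *a or *e — the one source consistent with every daughter is *e.
Continuing position by position gives *tunwezis; check it forward:
Setuna: *tunwezis > tunwizis > tonwizis  (by vowel merger, vowel merger)
Zokai: start from *tunwezis.
  rule 1 (unconditioned shift): tunwezis → tunvezis
  rule 2: no change — tunvezis
  rule 3 (nasal place assimilation): tunvezis → tumvezis
  ⇒ Zokai tumvezis
*tunwezis is the unique common source.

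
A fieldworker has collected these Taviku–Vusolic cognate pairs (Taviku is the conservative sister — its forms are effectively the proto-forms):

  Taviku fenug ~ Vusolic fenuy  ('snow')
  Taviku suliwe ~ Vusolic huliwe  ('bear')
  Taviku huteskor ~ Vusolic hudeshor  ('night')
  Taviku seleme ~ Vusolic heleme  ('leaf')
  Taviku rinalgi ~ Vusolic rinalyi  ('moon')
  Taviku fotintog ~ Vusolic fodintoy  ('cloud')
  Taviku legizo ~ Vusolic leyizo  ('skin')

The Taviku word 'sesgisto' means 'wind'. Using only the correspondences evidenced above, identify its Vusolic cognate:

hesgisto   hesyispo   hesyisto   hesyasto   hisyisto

hesyisto

seleme ~ heleme — Taviku s corresponds to Vusolic h word-initially before a front vowel.
rinalgi ~ rinalyi — Taviku g corresponds to Vusolic y after a consonant, before a front vowel.
Applying these to Taviku 'sesgisto':
  sesgisto → hesgisto   (s→h word-initially before a front vowel)
  hesgisto → hesyisto   (g→y after a consonant, before a front vowel)
So the Vusolic cognate is 'hesyisto'.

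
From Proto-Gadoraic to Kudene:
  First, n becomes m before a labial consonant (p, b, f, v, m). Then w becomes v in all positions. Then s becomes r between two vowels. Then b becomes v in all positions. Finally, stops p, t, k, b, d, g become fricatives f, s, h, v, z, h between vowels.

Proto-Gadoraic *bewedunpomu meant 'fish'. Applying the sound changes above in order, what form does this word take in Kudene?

vevezumpomu

Kudene: *bewedunpomu
  bewedunpomu → bewedumpomu   [nasal place assimilation]
  bewedumpomu → bevedumpomu   [unconditioned shift]
  bevedumpomu (rule 3 does not apply)
  bevedumpomu → vevedumpomu   [unconditioned shift]
  vevedumpomu → vevezumpomu   [intervocalic lenition]
  giving Kudene vevezumpomu.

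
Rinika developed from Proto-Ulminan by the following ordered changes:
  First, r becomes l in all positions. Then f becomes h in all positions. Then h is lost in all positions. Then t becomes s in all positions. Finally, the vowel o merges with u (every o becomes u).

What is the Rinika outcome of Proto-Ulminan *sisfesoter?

Rinika: *sisfesoter > sisfesotel > sishesotel > sisesotel > sisesosel > sisesusel  (by unconditioned shift, unconditioned shift, h-loss, unconditioned shift, vowel merger)

sisesusel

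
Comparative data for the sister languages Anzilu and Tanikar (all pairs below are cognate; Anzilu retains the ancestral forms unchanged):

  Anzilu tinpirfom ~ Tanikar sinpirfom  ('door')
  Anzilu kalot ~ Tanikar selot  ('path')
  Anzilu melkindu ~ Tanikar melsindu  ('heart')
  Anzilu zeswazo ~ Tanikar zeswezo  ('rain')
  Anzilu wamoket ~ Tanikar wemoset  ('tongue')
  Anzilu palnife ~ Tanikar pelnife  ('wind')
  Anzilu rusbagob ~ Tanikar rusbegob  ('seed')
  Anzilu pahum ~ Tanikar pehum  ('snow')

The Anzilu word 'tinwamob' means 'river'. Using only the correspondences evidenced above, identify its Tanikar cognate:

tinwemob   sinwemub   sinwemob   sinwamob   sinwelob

tinpirfom ~ sinpirfom — Anzilu t corresponds to Tanikar s word-initially before a front vowel.
wamoket ~ wemoset — Anzilu a corresponds to Tanikar e after a consonant, before a nasal.
Applying these to Anzilu 'tinwamob':
  tinwamob → sinwamob   (t→s word-initially before a front vowel)
  sinwamob → sinwemob   (a→e after a consonant, before a nasal)
So the Tanikar cognate is 'sinwemob'.

sinwemob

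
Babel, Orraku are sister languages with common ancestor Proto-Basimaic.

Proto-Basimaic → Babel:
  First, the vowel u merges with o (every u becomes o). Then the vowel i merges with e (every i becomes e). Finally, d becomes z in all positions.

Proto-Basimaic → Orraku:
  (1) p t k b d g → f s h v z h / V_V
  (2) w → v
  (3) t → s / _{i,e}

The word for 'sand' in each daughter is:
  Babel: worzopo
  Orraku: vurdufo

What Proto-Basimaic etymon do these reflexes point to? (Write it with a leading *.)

Position 4: Babel has z, Orraku has d. Orraku preserves d here (none of its changes turn any other segment into d), so the proto-segment is *d.
Position 1: Babel has w, Orraku has v. Babel preserves w here (none of its changes turn any other segment into w), so the proto-segment is *w.
Verify the candidate proto-form against each daughter:
Babel: *wurdupo
  wurdupo → wordopo   [vowel merger]
  wordopo (rule 2 does not apply)
  wordopo → worzopo   [unconditioned shift]
  giving Babel worzopo.
Orraku: *wurdupo > wurdufo > vurdufo  (by intervocalic lenition, unconditioned shift)
No other proto-form is consistent with every reflex, so the reconstruction is *wurdupo.

*wurdupo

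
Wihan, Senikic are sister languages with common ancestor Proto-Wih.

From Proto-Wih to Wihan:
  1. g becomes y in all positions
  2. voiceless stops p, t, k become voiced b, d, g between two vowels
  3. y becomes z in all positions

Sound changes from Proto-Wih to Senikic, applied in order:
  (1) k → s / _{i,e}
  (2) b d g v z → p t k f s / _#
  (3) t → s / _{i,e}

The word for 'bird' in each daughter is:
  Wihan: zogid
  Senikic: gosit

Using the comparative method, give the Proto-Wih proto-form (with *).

*gokid

Position 5: Wihan has d, Senikic has t. Taking the neighbouring segments as reconstructed: Wihan d can only go back to *d; Senikic t could go back to *t or *d — the one source consistent with every daughter is *d.
Position 1: Wihan has z, Senikic has g. Senikic preserves g here (none of its changes turn any other segment into g), so the proto-segment is *g.
Position 3: Wihan has g, Senikic has s. In Wihan, g can only continue *k, so the proto-segment is *k.
This points to *gokid. Verify forward in each daughter:
Wihan: start from *gokid.
  rule 1 (unconditioned shift): gokid → yokid
  rule 2 (intervocalic voicing): yokid → yogid
  rule 3 (unconditioned shift): yogid → zogid
  ⇒ Wihan zogid
Senikic: *gokid
  gokid → gosid   [palatalisation]
  gosid → gosit   [final devoicing]
  gosit (rule 3 does not apply)
  giving Senikic gosit.
*gokid is the unique common source.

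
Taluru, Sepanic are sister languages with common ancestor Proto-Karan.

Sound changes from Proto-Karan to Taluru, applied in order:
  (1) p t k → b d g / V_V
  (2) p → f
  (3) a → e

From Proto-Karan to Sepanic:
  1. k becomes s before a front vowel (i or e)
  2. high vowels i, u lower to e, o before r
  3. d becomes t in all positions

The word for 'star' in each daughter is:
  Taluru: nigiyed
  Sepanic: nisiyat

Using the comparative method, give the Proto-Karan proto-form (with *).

Position 3: Taluru has g, Sepanic has s. Taking the neighbouring segments as reconstructed: Taluru g could go back to *k or *g; Sepanic s could go back to *k or *s — the one source consistent with every daughter is *k.
Position 6: Taluru has e, Sepanic has a. Sepanic preserves a here (none of its changes turn any other segment into a), so the proto-segment is *a.
Verify the candidate proto-form against each daughter:
Taluru: *nikiyad
  nikiyad → nigiyad   [intervocalic voicing]
  nigiyad (rule 2 does not apply)
  nigiyad → nigiyed   [vowel merger]
  giving Taluru nigiyed.
Sepanic: *nikiyad
  nikiyad → nisiyad   [palatalisation]
  nisiyad (rule 2 does not apply)
  nisiyad → nisiyat   [unconditioned shift]
  giving Sepanic nisiyat.
*nikiyad is the unique common source.

*nikiyad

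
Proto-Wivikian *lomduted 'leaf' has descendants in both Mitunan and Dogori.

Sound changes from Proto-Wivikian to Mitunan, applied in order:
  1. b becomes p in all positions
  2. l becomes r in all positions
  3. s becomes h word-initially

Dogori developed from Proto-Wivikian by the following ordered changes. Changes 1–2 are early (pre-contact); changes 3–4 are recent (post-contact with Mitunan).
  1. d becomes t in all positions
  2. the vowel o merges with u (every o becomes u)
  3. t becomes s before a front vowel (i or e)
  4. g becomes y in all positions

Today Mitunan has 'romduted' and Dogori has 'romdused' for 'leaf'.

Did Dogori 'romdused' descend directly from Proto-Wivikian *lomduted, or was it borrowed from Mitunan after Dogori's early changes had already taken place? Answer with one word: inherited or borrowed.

If inherited, *lomduted would pass through all of Dogori's changes:
Dogori: *lomduted
  lomduted → lomtutet   [unconditioned shift]
  lomtutet → lumtutet   [vowel merger]
  lumtutet → lumtuset   [palatalisation]
  lumtuset (rule 4 does not apply)
  giving Dogori lumtuset.
If borrowed from Mitunan 'romduted' after the early changes, it would undergo only the recent ones:
  rule 3 (palatalisation): romduted → romdused
  rule 4 (unconditioned shift): no change (romdused)
  ⇒ as a loan: romdused
Dogori 'romdused' matches the loan outcome 'romdused', not the inherited 'lumtuset' — it skipped the early Dogori changes, so it was borrowed from Mitunan.

borrowed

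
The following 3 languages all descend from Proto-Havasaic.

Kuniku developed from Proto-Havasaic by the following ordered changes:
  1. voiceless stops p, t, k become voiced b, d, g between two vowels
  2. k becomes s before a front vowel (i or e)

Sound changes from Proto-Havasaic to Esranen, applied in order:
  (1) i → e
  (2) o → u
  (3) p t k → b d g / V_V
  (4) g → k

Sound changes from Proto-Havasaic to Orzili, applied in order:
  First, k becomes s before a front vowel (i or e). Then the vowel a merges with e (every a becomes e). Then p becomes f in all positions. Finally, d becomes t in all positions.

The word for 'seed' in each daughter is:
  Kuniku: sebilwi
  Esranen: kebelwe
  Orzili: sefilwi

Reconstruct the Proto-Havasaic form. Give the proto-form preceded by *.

*kepilwi

Position 7: Kuniku has i, Esranen has e, Orzili has i. Kuniku preserves i here (none of its changes turn any other segment into i), so the proto-segment is *i.
Position 1: Kuniku has s, Esranen has k, Orzili has s. Taking the neighbouring segments as reconstructed: Kuniku s could go back to *k or *s; Esranen k could go back to *k or *g; Orzili s could go back to *k or *s — the one source consistent with every daughter is *k.
Position 4: Kuniku has i, Esranen has e, Orzili has i. Kuniku preserves i here (none of its changes turn any other segment into i), so the proto-segment is *i.
Verify the candidate proto-form against each daughter:
Kuniku: *kepilwi > kebilwi > sebilwi  (by intervocalic voicing, palatalisation)
Esranen: *kepilwi > kepelwe > kebelwe  (by vowel merger, intervocalic voicing)
Orzili: *kepilwi > sepilwi > sefilwi  (by palatalisation, unconditioned shift)
No other proto-form is consistent with every reflex, so the reconstruction is *kepilwi.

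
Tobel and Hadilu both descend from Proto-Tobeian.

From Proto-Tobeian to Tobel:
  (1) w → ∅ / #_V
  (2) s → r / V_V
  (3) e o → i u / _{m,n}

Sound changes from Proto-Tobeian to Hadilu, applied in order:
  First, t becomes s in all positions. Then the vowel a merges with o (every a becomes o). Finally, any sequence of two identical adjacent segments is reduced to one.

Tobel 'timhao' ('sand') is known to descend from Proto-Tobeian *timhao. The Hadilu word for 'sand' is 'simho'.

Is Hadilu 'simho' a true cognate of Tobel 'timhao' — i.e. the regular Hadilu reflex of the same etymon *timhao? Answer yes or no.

yes

Derive the expected Hadilu reflex of *timhao:
Hadilu: *timhao > simhao > simhoo > simho  (by unconditioned shift, vowel merger, degemination)
Hadilu 'simho' matches the regular reflex exactly, so the pair is cognate.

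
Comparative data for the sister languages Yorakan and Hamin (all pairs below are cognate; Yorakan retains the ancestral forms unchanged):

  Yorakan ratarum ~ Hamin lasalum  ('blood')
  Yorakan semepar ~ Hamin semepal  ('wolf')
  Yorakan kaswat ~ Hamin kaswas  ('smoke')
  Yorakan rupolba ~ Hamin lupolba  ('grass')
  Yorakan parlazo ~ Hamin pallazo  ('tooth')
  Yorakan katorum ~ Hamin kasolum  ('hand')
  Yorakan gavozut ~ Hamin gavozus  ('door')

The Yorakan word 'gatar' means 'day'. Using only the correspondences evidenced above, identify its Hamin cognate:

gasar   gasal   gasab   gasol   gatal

gasal

ratarum ~ lasalum — Yorakan t corresponds to Hamin s between vowels (before a back vowel).
semepar ~ semepal — Yorakan r corresponds to Hamin l word-finally.
Applying these to Yorakan 'gatar':
  gatar → gasar   (t→s between vowels (before a back vowel))
  gasar → gasal   (r→l word-finally)
So the Hamin cognate is 'gasal'.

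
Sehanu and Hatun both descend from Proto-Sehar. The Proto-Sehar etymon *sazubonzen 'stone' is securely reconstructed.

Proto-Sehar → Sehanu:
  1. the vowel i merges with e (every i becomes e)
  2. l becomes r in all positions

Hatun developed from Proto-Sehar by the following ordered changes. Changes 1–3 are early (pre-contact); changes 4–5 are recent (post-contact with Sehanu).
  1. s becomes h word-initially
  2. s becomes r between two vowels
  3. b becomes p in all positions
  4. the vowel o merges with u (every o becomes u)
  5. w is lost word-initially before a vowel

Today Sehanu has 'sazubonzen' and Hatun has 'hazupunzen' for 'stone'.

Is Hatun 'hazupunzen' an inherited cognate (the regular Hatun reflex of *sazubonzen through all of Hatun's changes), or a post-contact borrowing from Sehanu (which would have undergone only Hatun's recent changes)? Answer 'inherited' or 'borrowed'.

If inherited, *sazubonzen would pass through all of Hatun's changes:
Hatun: *sazubonzen
  sazubonzen → hazubonzen   [debuccalisation]
  hazubonzen (rule 2 does not apply)
  hazubonzen → hazuponzen   [unconditioned shift]
  hazuponzen → hazupunzen   [vowel merger]
  hazupunzen (rule 5 does not apply)
  giving Hatun hazupunzen.
If borrowed from Sehanu 'sazubonzen' after the early changes, it would undergo only the recent ones:
  rule 4 (vowel merger): sazubonzen → sazubunzen
  rule 5 (glide loss): no change (sazubunzen)
  ⇒ as a loan: sazubunzen
Hatun 'hazupunzen' matches the inherited outcome exactly, so it is an inherited cognate, not a loan.

inherited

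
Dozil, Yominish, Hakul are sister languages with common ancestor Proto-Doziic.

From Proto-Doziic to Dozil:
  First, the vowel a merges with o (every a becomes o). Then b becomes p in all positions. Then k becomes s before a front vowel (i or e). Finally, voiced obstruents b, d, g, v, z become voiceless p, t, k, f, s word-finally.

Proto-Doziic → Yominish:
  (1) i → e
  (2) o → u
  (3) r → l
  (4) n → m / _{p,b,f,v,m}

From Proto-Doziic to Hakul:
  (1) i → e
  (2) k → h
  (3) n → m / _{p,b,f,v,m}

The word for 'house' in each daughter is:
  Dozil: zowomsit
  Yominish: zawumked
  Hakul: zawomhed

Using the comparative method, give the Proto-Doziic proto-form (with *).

*zawomkid

Position 6: Dozil has s, Yominish has k, Hakul has h. Yominish preserves k here (none of its changes turn any other segment into k), so the proto-segment is *k.
Position 8: Dozil has t, Yominish has d, Hakul has d. Yominish preserves d here (none of its changes turn any other segment into d), so the proto-segment is *d.
Position 7: Dozil has i, Yominish has e, Hakul has e. Dozil preserves i here (none of its changes turn any other segment into i), so the proto-segment is *i.
Continuing position by position gives *zawomkid; check it forward:
Dozil: start from *zawomkid.
  rule 1 (vowel merger): zawomkid → zowomkid
  rule 2: no change — zowomkid
  rule 3 (palatalisation): zowomkid → zowomsid
  rule 4 (final devoicing): zowomsid → zowomsit
  ⇒ Dozil zowomsit
Yominish: start from *zawomkid.
  rule 1 (vowel merger): zawomkid → zawomked
  rule 2 (vowel merger): zawomked → zawumked
  rule 3: no change — zawumked
  rule 4: no change — zawumked
  ⇒ Yominish zawumked
Hakul: *zawomkid
  zawomkid → zawomked   [vowel merger]
  zawomked → zawomhed   [unconditioned shift]
  zawomhed (rule 3 does not apply)
  giving Hakul zawomhed.
No other proto-form is consistent with every reflex, so the reconstruction is *zawomkid.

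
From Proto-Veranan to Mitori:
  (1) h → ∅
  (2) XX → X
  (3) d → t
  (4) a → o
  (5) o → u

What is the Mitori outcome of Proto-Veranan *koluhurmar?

kulurmur

Mitori: *koluhurmar > koluurmar > kolurmar > kolurmor > kulurmur  (by h-loss, degemination, vowel merger, vowel merger)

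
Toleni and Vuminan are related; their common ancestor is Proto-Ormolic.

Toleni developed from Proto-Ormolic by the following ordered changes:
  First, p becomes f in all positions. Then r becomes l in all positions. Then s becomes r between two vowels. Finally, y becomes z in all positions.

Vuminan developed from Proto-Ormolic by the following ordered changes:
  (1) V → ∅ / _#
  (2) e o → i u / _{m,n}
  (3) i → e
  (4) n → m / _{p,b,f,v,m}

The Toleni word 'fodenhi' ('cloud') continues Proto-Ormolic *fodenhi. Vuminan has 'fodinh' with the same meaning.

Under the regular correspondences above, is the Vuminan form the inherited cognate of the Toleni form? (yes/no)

no

Derive the expected Vuminan reflex of *fodenhi:
Vuminan: *fodenhi > fodenh > fodinh > fodenh  (by apocope, pre-nasal raising, vowel merger)
The regular Vuminan reflex would be 'fodenh', but the attested form is 'fodinh'. The correspondence is irregular, so they are not cognates (the Vuminan form has a different source).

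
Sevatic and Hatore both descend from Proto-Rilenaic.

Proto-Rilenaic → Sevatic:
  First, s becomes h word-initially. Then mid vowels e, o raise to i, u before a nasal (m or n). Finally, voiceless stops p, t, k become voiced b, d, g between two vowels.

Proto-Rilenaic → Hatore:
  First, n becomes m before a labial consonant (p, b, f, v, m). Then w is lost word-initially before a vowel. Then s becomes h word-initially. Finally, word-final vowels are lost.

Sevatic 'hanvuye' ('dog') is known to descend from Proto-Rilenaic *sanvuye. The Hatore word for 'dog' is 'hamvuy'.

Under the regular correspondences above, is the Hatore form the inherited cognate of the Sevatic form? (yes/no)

yes

Derive the expected Hatore reflex of *sanvuye:
Hatore: *sanvuye > samvuye > hamvuye > hamvuy  (by nasal place assimilation, debuccalisation, apocope)
Hatore 'hamvuy' matches the regular reflex exactly, so the pair is cognate.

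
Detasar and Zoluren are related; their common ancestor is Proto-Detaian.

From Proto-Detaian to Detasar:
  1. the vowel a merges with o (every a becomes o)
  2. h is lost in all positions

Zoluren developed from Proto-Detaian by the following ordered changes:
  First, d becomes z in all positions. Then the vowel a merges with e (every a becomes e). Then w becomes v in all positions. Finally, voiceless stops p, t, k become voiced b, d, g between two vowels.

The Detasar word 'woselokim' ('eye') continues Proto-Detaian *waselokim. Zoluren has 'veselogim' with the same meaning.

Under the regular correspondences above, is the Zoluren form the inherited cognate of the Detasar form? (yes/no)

Derive the expected Zoluren reflex of *waselokim:
Zoluren: *waselokim
  waselokim (rule 1 does not apply)
  waselokim → weselokim   [vowel merger]
  weselokim → veselokim   [unconditioned shift]
  veselokim → veselogim   [intervocalic voicing]
  giving Zoluren veselogim.
Zoluren 'veselogim' matches the regular reflex exactly, so the pair is cognate.

yes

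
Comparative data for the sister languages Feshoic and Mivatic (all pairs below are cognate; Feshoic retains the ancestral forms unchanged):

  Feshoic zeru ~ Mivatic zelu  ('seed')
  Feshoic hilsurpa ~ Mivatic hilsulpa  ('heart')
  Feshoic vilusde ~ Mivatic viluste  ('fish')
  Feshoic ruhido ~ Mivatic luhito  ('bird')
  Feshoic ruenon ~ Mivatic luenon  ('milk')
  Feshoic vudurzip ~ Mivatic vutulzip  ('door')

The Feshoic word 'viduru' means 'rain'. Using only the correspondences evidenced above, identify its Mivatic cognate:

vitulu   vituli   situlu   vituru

vudurzip ~ vutulzip — Feshoic d corresponds to Mivatic t between vowels (before a back vowel).
zeru ~ zelu — Feshoic r corresponds to Mivatic l between vowels (before a back vowel).
Applying these to Feshoic 'viduru':
  viduru → vituru   (d→t between vowels (before a back vowel))
  vituru → vitulu   (r→l between vowels (before a back vowel))
So the Mivatic cognate is 'vitulu'.

vitulu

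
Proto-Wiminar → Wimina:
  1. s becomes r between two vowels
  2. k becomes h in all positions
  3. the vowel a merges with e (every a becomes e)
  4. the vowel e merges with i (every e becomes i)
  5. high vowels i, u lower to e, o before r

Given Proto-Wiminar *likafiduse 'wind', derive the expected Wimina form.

lihifidori

Wimina: *likafiduse
  likafiduse → likafidure   [rhotacism]
  likafidure → lihafidure   [unconditioned shift]
  lihafidure → lihefidure   [vowel merger]
  lihefidure → lihifiduri   [vowel merger]
  lihifiduri → lihifidori   [pre-rhotic lowering]
  giving Wimina lihifidori.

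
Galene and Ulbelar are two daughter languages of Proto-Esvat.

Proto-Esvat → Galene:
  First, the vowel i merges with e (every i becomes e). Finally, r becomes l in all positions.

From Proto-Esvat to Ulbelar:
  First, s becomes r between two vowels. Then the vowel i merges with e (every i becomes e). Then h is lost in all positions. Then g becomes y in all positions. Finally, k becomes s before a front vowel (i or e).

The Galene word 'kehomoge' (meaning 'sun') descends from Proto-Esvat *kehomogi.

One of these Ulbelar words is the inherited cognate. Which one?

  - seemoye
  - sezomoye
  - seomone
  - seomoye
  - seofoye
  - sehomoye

seomoye

Ulbelar: *kehomogi > kehomoge > keomoge > keomoye > seomoye  (by vowel merger, h-loss, unconditioned shift, palatalisation)
Among the options, 'seomoye' alone shows every Ulbelar change applied in order.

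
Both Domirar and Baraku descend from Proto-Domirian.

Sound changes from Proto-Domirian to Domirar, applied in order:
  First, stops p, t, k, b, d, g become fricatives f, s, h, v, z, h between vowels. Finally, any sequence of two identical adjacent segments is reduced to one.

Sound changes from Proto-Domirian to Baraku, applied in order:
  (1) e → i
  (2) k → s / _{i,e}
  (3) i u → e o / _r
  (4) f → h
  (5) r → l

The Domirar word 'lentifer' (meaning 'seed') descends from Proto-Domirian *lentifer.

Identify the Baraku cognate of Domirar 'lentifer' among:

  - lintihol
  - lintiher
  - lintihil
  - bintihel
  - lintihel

lintihel

Baraku: *lentifer > lintifir > lintifer > lintiher > lintihel  (by vowel merger, pre-rhotic lowering, unconditioned shift, unconditioned shift)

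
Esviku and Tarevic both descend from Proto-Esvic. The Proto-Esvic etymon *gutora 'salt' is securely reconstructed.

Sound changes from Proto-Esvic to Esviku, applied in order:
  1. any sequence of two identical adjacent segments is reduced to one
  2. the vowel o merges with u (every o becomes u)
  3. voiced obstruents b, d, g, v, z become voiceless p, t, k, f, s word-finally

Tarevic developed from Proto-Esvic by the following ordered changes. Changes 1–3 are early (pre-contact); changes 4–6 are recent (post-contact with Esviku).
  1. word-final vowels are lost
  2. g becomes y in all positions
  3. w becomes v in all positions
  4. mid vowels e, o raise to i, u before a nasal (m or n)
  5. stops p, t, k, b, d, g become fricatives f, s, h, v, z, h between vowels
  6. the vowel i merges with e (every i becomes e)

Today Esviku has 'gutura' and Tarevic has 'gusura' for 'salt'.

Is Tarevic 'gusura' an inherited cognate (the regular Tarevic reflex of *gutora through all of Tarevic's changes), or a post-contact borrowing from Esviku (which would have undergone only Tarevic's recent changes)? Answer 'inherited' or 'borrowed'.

borrowed

If inherited, *gutora would pass through all of Tarevic's changes:
Tarevic: *gutora > gutor > yutor > yusor  (by apocope, unconditioned shift, intervocalic lenition)
If borrowed from Esviku 'gutura' after the early changes, it would undergo only the recent ones:
  rule 4 (pre-nasal raising): no change (gutura)
  rule 5 (intervocalic lenition): gutura → gusura
  rule 6 (vowel merger): no change (gusura)
  ⇒ as a loan: gusura
Tarevic 'gusura' matches the loan outcome 'gusura', not the inherited 'yusor' — it skipped the early Tarevic changes, so it was borrowed from Esviku.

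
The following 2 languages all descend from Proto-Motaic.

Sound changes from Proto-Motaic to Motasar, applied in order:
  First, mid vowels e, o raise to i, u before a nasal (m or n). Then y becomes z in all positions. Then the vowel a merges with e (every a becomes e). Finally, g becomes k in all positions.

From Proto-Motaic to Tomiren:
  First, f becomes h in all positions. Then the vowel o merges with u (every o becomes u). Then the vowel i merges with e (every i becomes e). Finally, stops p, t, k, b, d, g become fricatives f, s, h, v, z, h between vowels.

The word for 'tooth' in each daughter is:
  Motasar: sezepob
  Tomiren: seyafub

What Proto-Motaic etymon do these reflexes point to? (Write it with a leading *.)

*seyapob

Position 3: Motasar has z, Tomiren has y. Tomiren preserves y here (none of its changes turn any other segment into y), so the proto-segment is *y.
Position 4: Motasar has e, Tomiren has a. Tomiren preserves a here (none of its changes turn any other segment into a), so the proto-segment is *a.
Position 5: Motasar has p, Tomiren has f. Motasar preserves p here (none of its changes turn any other segment into p), so the proto-segment is *p.
Continuing position by position gives *seyapob; check it forward:
Motasar: *seyapob
  seyapob (rule 1 does not apply)
  seyapob → sezapob   [unconditioned shift]
  sezapob → sezepob   [vowel merger]
  sezepob (rule 4 does not apply)
  giving Motasar sezepob.
Tomiren: *seyapob > seyapub > seyafub  (by vowel merger, intervocalic lenition)
*seyapob is the unique common source.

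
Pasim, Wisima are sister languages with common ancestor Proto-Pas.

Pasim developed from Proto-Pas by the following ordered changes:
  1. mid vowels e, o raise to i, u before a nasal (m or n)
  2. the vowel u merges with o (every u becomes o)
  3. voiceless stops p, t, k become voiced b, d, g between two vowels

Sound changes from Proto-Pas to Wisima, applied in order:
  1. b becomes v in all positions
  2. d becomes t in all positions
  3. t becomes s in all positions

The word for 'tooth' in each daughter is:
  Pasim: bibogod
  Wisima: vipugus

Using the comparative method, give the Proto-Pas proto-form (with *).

Position 3: Pasim has b, Wisima has p. Wisima preserves p here (none of its changes turn any other segment into p), so the proto-segment is *p.
Position 6: Pasim has o, Wisima has u. Wisima preserves u here (none of its changes turn any other segment into u), so the proto-segment is *u.
Position 7: Pasim has d, Wisima has s. Taking the neighbouring segments as reconstructed: Pasim d can only go back to *d; Wisima s could go back to *t or *d or *s — the one source consistent with every daughter is *d.
Continuing position by position gives *bipugud; check it forward:
Pasim: start from *bipugud.
  rule 1: no change — bipugud
  rule 2 (vowel merger): bipugud → bipogod
  rule 3 (intervocalic voicing): bipogod → bibogod
  ⇒ Pasim bibogod
Wisima: *bipugud > vipugud > vipugut > vipugus  (by unconditioned shift, unconditioned shift, unconditioned shift)
*bipugud is the unique common source.

*bipugud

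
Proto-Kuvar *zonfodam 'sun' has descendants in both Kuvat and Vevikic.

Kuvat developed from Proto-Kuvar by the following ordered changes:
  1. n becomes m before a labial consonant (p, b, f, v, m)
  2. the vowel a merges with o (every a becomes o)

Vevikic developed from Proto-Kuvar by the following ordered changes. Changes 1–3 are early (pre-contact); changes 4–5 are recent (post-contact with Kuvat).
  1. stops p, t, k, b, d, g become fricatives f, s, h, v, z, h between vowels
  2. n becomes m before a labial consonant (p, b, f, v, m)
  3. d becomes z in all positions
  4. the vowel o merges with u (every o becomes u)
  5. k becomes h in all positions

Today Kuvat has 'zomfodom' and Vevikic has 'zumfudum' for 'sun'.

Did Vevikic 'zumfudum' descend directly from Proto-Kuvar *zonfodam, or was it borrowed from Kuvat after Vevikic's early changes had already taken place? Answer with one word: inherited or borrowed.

If inherited, *zonfodam would pass through all of Vevikic's changes:
Vevikic: *zonfodam
  zonfodam → zonfozam   [intervocalic lenition]
  zonfozam → zomfozam   [nasal place assimilation]
  zomfozam (rule 3 does not apply)
  zomfozam → zumfuzam   [vowel merger]
  zumfuzam (rule 5 does not apply)
  giving Vevikic zumfuzam.
If borrowed from Kuvat 'zomfodom' after the early changes, it would undergo only the recent ones:
  rule 4 (vowel merger): zomfodom → zumfudum
  rule 5 (unconditioned shift): no change (zumfudum)
  ⇒ as a loan: zumfudum
Vevikic 'zumfudum' matches the loan outcome 'zumfudum', not the inherited 'zumfuzam' — it skipped the early Vevikic changes, so it was borrowed from Kuvat.

borrowed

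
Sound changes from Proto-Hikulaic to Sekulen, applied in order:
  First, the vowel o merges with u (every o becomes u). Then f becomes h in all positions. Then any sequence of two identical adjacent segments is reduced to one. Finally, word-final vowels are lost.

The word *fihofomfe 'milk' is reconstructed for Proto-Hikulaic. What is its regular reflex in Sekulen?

hihuhumh

Sekulen: *fihofomfe
  fihofomfe → fihufumfe   [vowel merger]
  fihufumfe → hihuhumhe   [unconditioned shift]
  hihuhumhe (rule 3 does not apply)
  hihuhumhe → hihuhumh   [apocope]
  giving Sekulen hihuhumh.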